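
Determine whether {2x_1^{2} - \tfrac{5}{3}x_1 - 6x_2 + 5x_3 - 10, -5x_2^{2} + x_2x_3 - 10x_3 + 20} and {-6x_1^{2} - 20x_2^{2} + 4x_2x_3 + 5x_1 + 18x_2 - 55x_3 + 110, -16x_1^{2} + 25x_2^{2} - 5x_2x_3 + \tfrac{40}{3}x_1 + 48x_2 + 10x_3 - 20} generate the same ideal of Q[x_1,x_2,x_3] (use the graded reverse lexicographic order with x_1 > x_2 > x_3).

Yes, the ideals are equal.

Since reduced Gröbner bases are canonical representatives of ideals under a given ordering, it suffices to compute and compare them.
Buchberger on the first generating set:
f_1 = 2x_1^{2} - \tfrac{5}{3}x_1 - 6x_2 + 5x_3 - 10, LT = x_1^{2}.
f_2 = -5x_2^{2} + x_2x_3 - 10x_3 + 20, LT = x_2^{2}.

The S-polynomials (S(f_1,f_2)) all reduce to 0 modulo the current basis, so we have a Gröbner basis.
Inter-reduce: drop elements whose leading term is divisible by another's, tail-reduce, and make monic.
Reduced Gröbner basis: {x_1^{2} - \tfrac{5}{6}x_1 - 3x_2 + \tfrac{5}{2}x_3 - 5, x_2^{2} - \tfrac{1}{5}x_2x_3 + 2x_3 - 4}.

Buchberger on the second generating set:
h_1 = -6x_1^{2} - 20x_2^{2} + 4x_2x_3 + 5x_1 + 18x_2 - 55x_3 + 110, LT = x_1^{2}.
h_2 = -16x_1^{2} + 25x_2^{2} - 5x_2x_3 + \tfrac{40}{3}x_1 + 48x_2 + 10x_3 - 20, LT = x_1^{2}.

S(h_1,h_2): lcm = x_1^{2}. S = \tfrac{235}{48}x_2^{2} - \tfrac{47}{48}x_2x_3 + \tfrac{235}{24}x_3 - \tfrac{235}{12}.
  reduce S modulo (h_1, h_2):
  remainder \tfrac{235}{48}x_2^{2} - \tfrac{47}{48}x_2x_3 + \tfrac{235}{24}x_3 - \tfrac{235}{12} ≠ 0; add k_3 = \tfrac{235}{48}x_2^{2} - \tfrac{47}{48}x_2x_3 + \tfrac{235}{24}x_3 - \tfrac{235}{12} to the basis.

The other S-polynomials (S(h_1,k_3), S(h_2,k_3)) all reduce to 0 modulo the current basis, so we have a Gröbner basis.
Inter-reduce: drop elements whose leading term is divisible by another's, tail-reduce, and make monic.
Reduced Gröbner basis: {x_1^{2} - \tfrac{5}{6}x_1 - 3x_2 + \tfrac{5}{2}x_3 - 5, x_2^{2} - \tfrac{1}{5}x_2x_3 + 2x_3 - 4}.

Same reduced basis, so the two generating sets span the same ideal.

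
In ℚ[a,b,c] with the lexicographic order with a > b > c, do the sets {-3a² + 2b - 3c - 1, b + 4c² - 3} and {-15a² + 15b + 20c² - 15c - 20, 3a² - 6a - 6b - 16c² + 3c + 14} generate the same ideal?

No, the ideals differ.

Since reduced Gröbner bases are canonical representatives of ideals under a given ordering, it suffices to compute and compare them.
Buchberger on the first generating set:
f_1 = -3a² + 2b - 3c - 1, LT = a².
f_2 = b + 4c² - 3, LT = b.

The S-polynomials (S(f_1,f_2)) all reduce to 0 modulo the current basis, so we have a Gröbner basis.
Inter-reduce: drop elements whose leading term is divisible by another's, tail-reduce, and make monic.
Reduced Gröbner basis: {a² + 8/3c² + c - 5/3, b + 4c² - 3}.

Buchberger on the second generating set:
h_1 = -15a² + 15b + 20c² - 15c - 20, LT = a².
h_2 = 3a² - 6a - 6b - 16c² + 3c + 14, LT = a².

S(h_1,h_2): lcm = a². S = 2a + b + 4c² - 10/3.
  reduce S modulo (h_1, h_2):
  remainder 2a + b + 4c² - 10/3 ≠ 0; add k_3 = 2a + b + 4c² - 10/3 to the basis.

S(h_1,k_3): lcm = a². S = -½ab - 2ac² + 5/3a - b - 4/3c² + c + 4/3.
  reduce S modulo (h_1, h_2, k_3):
  remainder ¼b² + 2bc² - 8/3b + 4c⁴ - 8c² + c + 37/9 ≠ 0; add k_4 = ¼b² + 2bc² - 8/3b + 4c⁴ - 8c² + c + 37/9 to the basis.

The other S-polynomials (S(h_2,k_3), S(h_1,k_4), S(h_2,k_4), S(k_3,k_4)) all reduce to 0 modulo the current basis, so we have a Gröbner basis.
Inter-reduce: drop elements whose leading term is divisible by another's, tail-reduce, and make monic.
Reduced Gröbner basis: {a + ½b + 2c² - 5/3, b² + 8bc² - 32/3b + 16c⁴ - 32c² + 4c + 148/9}.

The bases are distinct; the ideals are different.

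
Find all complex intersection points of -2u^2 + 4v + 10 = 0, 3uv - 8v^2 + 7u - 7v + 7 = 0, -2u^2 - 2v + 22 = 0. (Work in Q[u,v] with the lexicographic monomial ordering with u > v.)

Compute a lex Gröbner basis by Buchberger's algorithm.
f_1 = -2u^2 + 4v + 10, LT = u^2.
f_2 = 3uv + 7u - 8v^2 - 7v + 7, LT = uv.
f_3 = -2u^2 - 2v + 22, LT = u^2.

S(f_1,f_2): lcm = u^2v. S = -7/3u^2 + 8/3uv^2 + 7/3uv - 7/3u - 2v^2 - 5v.
  leading term u^2: subtract (7/6)·f_1 from -7/3u^2 + 8/3uv^2 + 7/3uv - 7/3u - 2v^2 - 5v → 8/3uv^2 + 7/3uv - 7/3u - 2v^2 - 29/3v - 35/3
  leading term uv^2: subtract (8/9v)·f_2 from 8/3uv^2 + 7/3uv - 7/3u - 2v^2 - 29/3v - 35/3 → -35/9uv - 7/3u + 64/9v^3 + 38/9v^2 - 143/9v - 35/3
  leading term uv: subtract (-35/27)·f_2 from -35/9uv - 7/3u + 64/9v^3 + 38/9v^2 - 143/9v - 35/3 → 182/27u + 64/9v^3 - 166/27v^2 - 674/27v - 70/27
  leading term u: no divisor's leading term divides it; move 182/27u to the remainder.
  leading term v^3: no divisor's leading term divides it; move 64/9v^3 to the remainder.
  leading term v^2: no divisor's leading term divides it; move -166/27v^2 to the remainder.
  leading term v: no divisor's leading term divides it; move -674/27v to the remainder.
  leading term 1: no divisor's leading term divides it; move -70/27 to the remainder.
  remainder 182/27u + 64/9v^3 - 166/27v^2 - 674/27v - 70/27 ≠ 0; add h_4 = 182/27u + 64/9v^3 - 166/27v^2 - 674/27v - 70/27 to the basis.

S(f_1,f_3): lcm = u^2. S = -3v + 6.
  leading term v: no divisor's leading term divides it; move -3v to the remainder.
  leading term 1: no divisor's leading term divides it; move 6 to the remainder.
  remainder -3v + 6 ≠ 0; add h_5 = -3v + 6 to the basis.

S(f_2,f_3): lcm = u^2v. S = 7/3u^2 - 8/3uv^2 - 7/3uv + 7/3u - v^2 + 11v.
  leading term u^2: subtract (-7/6)·f_1 from 7/3u^2 - 8/3uv^2 - 7/3uv + 7/3u - v^2 + 11v → -8/3uv^2 - 7/3uv + 7/3u - v^2 + 47/3v + 35/3
  leading term uv^2: subtract (-8/9v)·f_2 from -8/3uv^2 - 7/3uv + 7/3u - v^2 + 47/3v + 35/3 → 35/9uv + 7/3u - 64/9v^3 - 65/9v^2 + 197/9v + 35/3
  leading term uv: subtract (35/27)·f_2 from 35/9uv + 7/3u - 64/9v^3 - 65/9v^2 + 197/9v + 35/3 → -182/27u - 64/9v^3 + 85/27v^2 + 836/27v + 70/27
  leading term u: subtract (-1)·h_4 from -182/27u - 64/9v^3 + 85/27v^2 + 836/27v + 70/27 → -3v^2 + 6v
  leading term v^2: subtract (v)·h_5 from -3v^2 + 6v → 0
  remainder 0.

S(f_1,h_4): lcm = u^2. S = -96/91uv^3 + 83/91uv^2 + 337/91uv + 5/13u - 2v - 5.
  leading term uv^3: subtract (-32/91v^2)·f_2 from -96/91uv^3 + 83/91uv^2 + 337/91uv + 5/13u - 2v - 5 → 307/91uv^2 + 337/91uv + 5/13u - 256/91v^4 - 32/13v^3 + 32/13v^2 - 2v - 5
  leading term uv^2: subtract (307/273v)·f_2 from 307/91uv^2 + 337/91uv + 5/13u - 256/91v^4 - 32/13v^3 + 32/13v^2 - 2v - 5 → -1138/273uv + 5/13u - 256/91v^4 + 1784/273v^3 + 31/3v^2 - 385/39v - 5
  leading term uv: subtract (-1138/819)·f_2 from -1138/273uv + 5/13u - 256/91v^4 + 1784/273v^3 + 31/3v^2 - 385/39v - 5 → 91/9u - 256/91v^4 + 1784/273v^3 - 641/819v^2 - 2293/117v + 553/117
  leading term u: subtract (3/2)·h_4 from 91/9u - 256/91v^4 + 1784/273v^3 - 641/819v^2 - 2293/117v + 553/117 → -256/91v^4 - 376/91v^3 + 768/91v^2 + 232/13v + 112/13
  leading term v^4: subtract (256/273v^3)·h_5 from -256/91v^4 - 376/91v^3 + 768/91v^2 + 232/13v + 112/13 → -888/91v^3 + 768/91v^2 + 232/13v + 112/13
  leading term v^3: subtract (296/91v^2)·h_5 from -888/91v^3 + 768/91v^2 + 232/13v + 112/13 → -144/13v^2 + 232/13v + 112/13
  leading term v^2: subtract (48/13v)·h_5 from -144/13v^2 + 232/13v + 112/13 → -56/13v + 112/13
  leading term v: subtract (56/39)·h_5 from -56/13v + 112/13 → 0
  remainder 0.

S(f_2,h_4): lcm = uv. S = 7/3u - 96/91v^4 + 83/91v^3 + 283/273v^2 - 76/39v + 7/3.
  leading term u: subtract (9/26)·h_4 from 7/3u - 96/91v^4 + 83/91v^3 + 283/273v^2 - 76/39v + 7/3 → -96/91v^4 - 141/91v^3 + 288/91v^2 + 87/13v + 42/13
  leading term v^4: subtract (32/91v^3)·h_5 from -96/91v^4 - 141/91v^3 + 288/91v^2 + 87/13v + 42/13 → -333/91v^3 + 288/91v^2 + 87/13v + 42/13
  leading term v^3: subtract (111/91v^2)·h_5 from -333/91v^3 + 288/91v^2 + 87/13v + 42/13 → -54/13v^2 + 87/13v + 42/13
  leading term v^2: subtract (18/13v)·h_5 from -54/13v^2 + 87/13v + 42/13 → -21/13v + 42/13
  leading term v: subtract (7/13)·h_5 from -21/13v + 42/13 → 0
  remainder 0.

S(f_3,h_4): lcm = u^2. S = -96/91uv^3 + 83/91uv^2 + 337/91uv + 5/13u + v - 11.
  leading term uv^3: subtract (-32/91v^2)·f_2 from -96/91uv^3 + 83/91uv^2 + 337/91uv + 5/13u + v - 11 → 307/91uv^2 + 337/91uv + 5/13u - 256/91v^4 - 32/13v^3 + 32/13v^2 + v - 11
  leading term uv^2: subtract (307/273v)·f_2 from 307/91uv^2 + 337/91uv + 5/13u - 256/91v^4 - 32/13v^3 + 32/13v^2 + v - 11 → -1138/273uv + 5/13u - 256/91v^4 + 1784/273v^3 + 31/3v^2 - 268/39v - 11
  leading term uv: subtract (-1138/819)·f_2 from -1138/273uv + 5/13u - 256/91v^4 + 1784/273v^3 + 31/3v^2 - 268/39v - 11 → 91/9u - 256/91v^4 + 1784/273v^3 - 641/819v^2 - 1942/117v - 149/117
  leading term u: subtract (3/2)·h_4 from 91/9u - 256/91v^4 + 1784/273v^3 - 641/819v^2 - 1942/117v - 149/117 → -256/91v^4 - 376/91v^3 + 768/91v^2 + 271/13v + 34/13
  leading term v^4: subtract (256/273v^3)·h_5 from -256/91v^4 - 376/91v^3 + 768/91v^2 + 271/13v + 34/13 → -888/91v^3 + 768/91v^2 + 271/13v + 34/13
  leading term v^3: subtract (296/91v^2)·h_5 from -888/91v^3 + 768/91v^2 + 271/13v + 34/13 → -144/13v^2 + 271/13v + 34/13
  leading term v^2: subtract (48/13v)·h_5 from -144/13v^2 + 271/13v + 34/13 → -17/13v + 34/13
  leading term v: subtract (17/39)·h_5 from -17/13v + 34/13 → 0
  remainder 0.

S(f_1,h_5): leading monomials are coprime, so the S-polynomial reduces to 0 (Buchberger's first criterion).
S(f_2,h_5): lcm = uv. S = 13/3u - 8/3v^2 - 7/3v + 7/3.
  leading term u: subtract (9/14)·h_4 from 13/3u - 8/3v^2 - 7/3v + 7/3 → -32/7v^3 + 9/7v^2 + 96/7v + 4
  leading term v^3: subtract (32/21v^2)·h_5 from -32/7v^3 + 9/7v^2 + 96/7v + 4 → -55/7v^2 + 96/7v + 4
  leading term v^2: subtract (55/21v)·h_5 from -55/7v^2 + 96/7v + 4 → -2v + 4
  leading term v: subtract (2/3)·h_5 from -2v + 4 → 0
  remainder 0.

S(f_3,h_5): leading monomials are coprime, so the S-polynomial reduces to 0 (Buchberger's first criterion).
S(h_4,h_5): leading monomials are coprime, so the S-polynomial reduces to 0 (Buchberger's first criterion).
Every S-polynomial of the final basis reduces to 0, so we have a Gröbner basis.
Inter-reduce: drop elements whose leading term is divisible by another's, tail-reduce, and make monic.
Reduced Gröbner basis: {u - 3, v - 2}.

The lex basis is triangular: the last element involves only v. Solving v - 2 = 0 gives v ∈ {2}; substituting each value into the earlier elements determines the remaining variables.
  v = 2: the earlier basis element becomes u - 3 = 0, giving u = 3 — point (3, 2).

{(3, 2)}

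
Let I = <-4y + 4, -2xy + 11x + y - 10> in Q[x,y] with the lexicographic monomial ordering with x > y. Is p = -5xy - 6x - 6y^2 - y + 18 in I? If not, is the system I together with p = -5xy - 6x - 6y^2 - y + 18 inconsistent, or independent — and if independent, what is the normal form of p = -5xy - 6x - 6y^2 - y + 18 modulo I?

-5xy - 6x - 6y^2 - y + 18 lies in I (it reduces to 0).

First compute the reduced Gröbner basis of I by Buchberger's algorithm.
f_1 = -4y + 4, LT = y.
f_2 = -2xy + 11x + y - 10, LT = xy.

S(f_1,f_2): lcm = xy. S = 9/2x + 1/2y - 5.
  leading term x: no divisor's leading term divides it; move 9/2x to the remainder.
  leading term y: subtract (-1/8)·f_1 from 1/2y - 5 → -9/2
  leading term 1: no divisor's leading term divides it; move -9/2 to the remainder.
  remainder 9/2x - 9/2 ≠ 0; add h_3 = 9/2x - 9/2 to the basis.

The other S-polynomials (S(f_1,h_3), S(f_2,h_3)) all reduce to 0 modulo the current basis, so we have a Gröbner basis.
Inter-reduce: drop elements whose leading term is divisible by another's, tail-reduce, and make monic.
Reduced Gröbner basis: {x - 1, y - 1}.
Label its elements g_1 = x - 1, g_2 = y - 1.

Reduce p = -5xy - 6x - 6y^2 - y + 18 modulo G:
  leading term xy: subtract (-5y)·g_1 from -5xy - 6x - 6y^2 - y + 18 → -6x - 6y^2 - 6y + 18
  leading term x: subtract (-6)·g_1 from -6x - 6y^2 - 6y + 18 → -6y^2 - 6y + 12
  leading term y^2: subtract (-6y)·g_2 from -6y^2 - 6y + 12 → -12y + 12
  leading term y: subtract (-12)·g_2 from -12y + 12 → 0
  normal form = 0.
Since the normal form is 0, p ∈ I.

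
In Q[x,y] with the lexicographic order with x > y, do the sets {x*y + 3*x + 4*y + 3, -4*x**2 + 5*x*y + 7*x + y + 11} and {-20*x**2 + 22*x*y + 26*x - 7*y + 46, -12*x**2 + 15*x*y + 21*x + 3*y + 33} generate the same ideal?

Since reduced Gröbner bases are canonical representatives of ideals under a given ordering, it suffices to compute and compare them.
Buchberger on the first generating set:
f_1 = x*y + 3*x + 4*y + 3, LT = x*y.
f_2 = -4*x**2 + 5*x*y + 7*x + y + 11, LT = x**2.

S(f_1,f_2): lcm = x**2*y. S = 3*x**2 + 5/4*x*y**2 + 23/4*x*y + 3*x + 1/4*y**2 + 11/4*y.
  leading term x**2: subtract (-3/4)·f_2 from 3*x**2 + 5/4*x*y**2 + 23/4*x*y + 3*x + 1/4*y**2 + 11/4*y → 5/4*x*y**2 + 19/2*x*y + 33/4*x + 1/4*y**2 + 7/2*y + 33/4
  leading term x*y**2: subtract (5/4*y)·f_1 from 5/4*x*y**2 + 19/2*x*y + 33/4*x + 1/4*y**2 + 7/2*y + 33/4 → 23/4*x*y + 33/4*x - 19/4*y**2 - 1/4*y + 33/4
  leading term x*y: subtract (23/4)·f_1 from 23/4*x*y + 33/4*x - 19/4*y**2 - 1/4*y + 33/4 → -9*x - 19/4*y**2 - 93/4*y - 9
  leading term x: no divisor's leading term divides it; move -9*x to the remainder.
  leading term y**2: no divisor's leading term divides it; move -19/4*y**2 to the remainder.
  leading term y: no divisor's leading term divides it; move -93/4*y to the remainder.
  leading term 1: no divisor's leading term divides it; move -9 to the remainder.
  remainder -9*x - 19/4*y**2 - 93/4*y - 9 ≠ 0; add g_3 = -9*x - 19/4*y**2 - 93/4*y - 9 to the basis.

S(f_1,g_3): lcm = x*y. S = 3*x - 19/36*y**3 - 31/12*y**2 + 3*y + 3.
  leading term x: subtract (-1/3)·g_3 from 3*x - 19/36*y**3 - 31/12*y**2 + 3*y + 3 → -19/36*y**3 - 25/6*y**2 - 19/4*y
  leading term y**3: no divisor's leading term divides it; move -19/36*y**3 to the remainder.
  leading term y**2: no divisor's leading term divides it; move -25/6*y**2 to the remainder.
  leading term y: no divisor's leading term divides it; move -19/4*y to the remainder.
  remainder -19/36*y**3 - 25/6*y**2 - 19/4*y ≠ 0; add g_4 = -19/36*y**3 - 25/6*y**2 - 19/4*y to the basis.

The other S-polynomials (S(f_2,g_3), S(f_1,g_4), S(f_2,g_4), S(g_3,g_4)) all reduce to 0 modulo the current basis, so we have a Gröbner basis.
Inter-reduce: drop elements whose leading term is divisible by another's, tail-reduce, and make monic.
Reduced Gröbner basis: {x + 19/36*y**2 + 31/12*y + 1, y**3 + 150/19*y**2 + 9*y}.

Buchberger on the second generating set:
h_1 = -20*x**2 + 22*x*y + 26*x - 7*y + 46, LT = x**2.
h_2 = -12*x**2 + 15*x*y + 21*x + 3*y + 33, LT = x**2.

S(h_1,h_2): lcm = x**2. S = 3/20*x*y + 9/20*x + 3/5*y + 9/20.
  leading term x*y: no divisor's leading term divides it; move 3/20*x*y to the remainder.
  leading term x: no divisor's leading term divides it; move 9/20*x to the remainder.
  leading term y: no divisor's leading term divides it; move 3/5*y to the remainder.
  leading term 1: no divisor's leading term divides it; move 9/20 to the remainder.
  remainder 3/20*x*y + 9/20*x + 3/5*y + 9/20 ≠ 0; add k_3 = 3/20*x*y + 9/20*x + 3/5*y + 9/20 to the basis.

S(h_1,k_3): lcm = x**2*y. S = -3*x**2 - 11/10*x*y**2 - 53/10*x*y - 3*x + 7/20*y**2 - 23/10*y.
  leading term x**2: subtract (3/20)·h_1 from -3*x**2 - 11/10*x*y**2 - 53/10*x*y - 3*x + 7/20*y**2 - 23/10*y → -11/10*x*y**2 - 43/5*x*y - 69/10*x + 7/20*y**2 - 5/4*y - 69/10
  leading term x*y**2: subtract (-22/3*y)·k_3 from -11/10*x*y**2 - 43/5*x*y - 69/10*x + 7/20*y**2 - 5/4*y - 69/10 → -53/10*x*y - 69/10*x + 19/4*y**2 + 41/20*y - 69/10
  leading term x*y: subtract (-106/3)·k_3 from -53/10*x*y - 69/10*x + 19/4*y**2 + 41/20*y - 69/10 → 9*x + 19/4*y**2 + 93/4*y + 9
  leading term x: no divisor's leading term divides it; move 9*x to the remainder.
  leading term y**2: no divisor's leading term divides it; move 19/4*y**2 to the remainder.
  leading term y: no divisor's leading term divides it; move 93/4*y to the remainder.
  leading term 1: no divisor's leading term divides it; move 9 to the remainder.
  remainder 9*x + 19/4*y**2 + 93/4*y + 9 ≠ 0; add k_4 = 9*x + 19/4*y**2 + 93/4*y + 9 to the basis.

S(k_3,k_4): lcm = x*y. S = 3*x - 19/36*y**3 - 31/12*y**2 + 3*y + 3.
  leading term x: subtract (1/3)·k_4 from 3*x - 19/36*y**3 - 31/12*y**2 + 3*y + 3 → -19/36*y**3 - 25/6*y**2 - 19/4*y
  leading term y**3: no divisor's leading term divides it; move -19/36*y**3 to the remainder.
  leading term y**2: no divisor's leading term divides it; move -25/6*y**2 to the remainder.
  leading term y: no divisor's leading term divides it; move -19/4*y to the remainder.
  remainder -19/36*y**3 - 25/6*y**2 - 19/4*y ≠ 0; add k_5 = -19/36*y**3 - 25/6*y**2 - 19/4*y to the basis.

The other S-polynomials (S(h_2,k_3), S(h_1,k_4), S(h_2,k_4), S(h_1,k_5), S(h_2,k_5), S(k_3,k_5), S(k_4,k_5)) all reduce to 0 modulo the current basis, so we have a Gröbner basis.
Inter-reduce: drop elements whose leading term is divisible by another's, tail-reduce, and make monic.
Reduced Gröbner basis: {x + 19/36*y**2 + 31/12*y + 1, y**3 + 150/19*y**2 + 9*y}.

Same reduced basis, so the two generating sets span the same ideal.

Yes, the ideals are equal.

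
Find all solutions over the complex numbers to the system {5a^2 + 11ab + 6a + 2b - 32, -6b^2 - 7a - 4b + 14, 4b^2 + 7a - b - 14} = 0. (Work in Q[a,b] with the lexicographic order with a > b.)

{(2, 0)}

Compute a lex Gröbner basis by Buchberger's algorithm.
f_1 = 5a^2 + 11ab + 6a + 2b - 32, LT = a^2.
f_2 = -7a - 6b^2 - 4b + 14, LT = a.
f_3 = 7a + 4b^2 - b - 14, LT = a.

S(f_1,f_2): lcm = a^2. S = -6/7ab^2 + 57/35ab + 16/5a + 2/5b - 32/5.
  reduce S modulo (f_1, f_2, f_3):
  remainder 36/49b^4 - 222/245b^3 - 264/49b^2 + 64/35b ≠ 0; add h_4 = 36/49b^4 - 222/245b^3 - 264/49b^2 + 64/35b to the basis.

S(f_1,f_3): lcm = a^2. S = -4/7ab^2 + 82/35ab + 16/5a + 2/5b - 32/5.
  reduce S modulo (f_1, f_2, f_3, h_4):
  remainder -264/245b^3 - 80/49b^2 + 214/105b ≠ 0; add h_5 = -264/245b^3 - 80/49b^2 + 214/105b to the basis.

S(f_2,f_3): lcm = a. S = 2/7b^2 + 5/7b.
  reduce S modulo (f_1, f_2, f_3, h_4, h_5):
  remainder 2/7b^2 + 5/7b ≠ 0; add h_6 = 2/7b^2 + 5/7b to the basis.

S(h_4,h_5): lcm = b^4. S = -907/330b^3 - 2155/396b^2 + 112/45b.
  reduce S modulo (f_1, f_2, f_3, h_4, h_5, h_6):
  remainder 1582/3267b ≠ 0; add h_7 = 1582/3267b to the basis.

The other S-polynomials (S(f_1,h_4), S(f_2,h_4), S(f_3,h_4), S(f_1,h_5), S(f_2,h_5), S(f_3,h_5), S(f_1,h_6), S(f_2,h_6), S(f_3,h_6), S(h_4,h_6), S(h_5,h_6), S(f_1,h_7), S(f_2,h_7), S(f_3,h_7), S(h_4,h_7), S(h_5,h_7), S(h_6,h_7)) all reduce to 0 modulo the current basis, so we have a Gröbner basis.
Inter-reduce: drop elements whose leading term is divisible by another's, tail-reduce, and make monic.
Reduced Gröbner basis: {a - 2, b}.

Elimination: the polynomial b lies in the elimination ideal for b, so b ∈ {0}. For each such b, the remaining basis elements (now univariate) give the rest of the solution.
  b = 0: the earlier basis element becomes a - 2 = 0, giving a = 2 — point (2, 0).
A lex Gröbner basis triangularizes the system, enabling back-substitution.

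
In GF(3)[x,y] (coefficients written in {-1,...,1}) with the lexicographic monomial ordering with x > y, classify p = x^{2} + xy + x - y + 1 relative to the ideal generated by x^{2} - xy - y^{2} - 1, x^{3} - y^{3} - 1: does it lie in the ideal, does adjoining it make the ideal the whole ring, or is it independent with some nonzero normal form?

x^{2} + xy + x - y + 1 is independent of I; its normal form modulo I is -y^{4}.

First compute the reduced Gröbner basis of I by Buchberger's algorithm.
f_1 = x^{2} - xy - y^{2} - 1, LT = x^{2}.
f_2 = x^{3} - y^{3} - 1, LT = x^{3}.

S(f_1,f_2): lcm = x^{3}. S = -x^{2}y - xy^{2} - x + y^{3} + 1.
  leading term x^{2}y: subtract (-y)·f_1 from -x^{2}y - xy^{2} - x + y^{3} + 1 → xy^{2} - x - y + 1
  leading term xy^{2}: no divisor's leading term divides it; move xy^{2} to the remainder.
  leading term x: no divisor's leading term divides it; move -x to the remainder.
  leading term y: no divisor's leading term divides it; move -y to the remainder.
  leading term 1: no divisor's leading term divides it; move 1 to the remainder.
  remainder xy^{2} - x - y + 1 ≠ 0; add h_3 = xy^{2} - x - y + 1 to the basis.

S(f_1,h_3): lcm = x^{2}y^{2}. S = x^{2} - xy^{3} + xy - x - y^{4} - y^{2}.
  leading term x^{2}: subtract (1)·f_1 from x^{2} - xy^{3} + xy - x - y^{4} - y^{2} → -xy^{3} - xy - x - y^{4} + 1
  leading term xy^{3}: subtract (-y)·h_3 from -xy^{3} - xy - x - y^{4} + 1 → xy - x - y^{4} - y^{2} + y + 1
  leading term xy: no divisor's leading term divides it; move xy to the remainder.
  leading term x: no divisor's leading term divides it; move -x to the remainder.
  leading term y^{4}: no divisor's leading term divides it; move -y^{4} to the remainder.
  leading term y^{2}: no divisor's leading term divides it; move -y^{2} to the remainder.
  leading term y: no divisor's leading term divides it; move y to the remainder.
  leading term 1: no divisor's leading term divides it; move 1 to the remainder.
  remainder xy - x - y^{4} - y^{2} + y + 1 ≠ 0; add h_4 = xy - x - y^{4} - y^{2} + y + 1 to the basis.

S(f_2,h_3): lcm = x^{3}y^{2}. S = x^{3} + x^{2}y - x^{2} - y^{5} - y^{2}.
  leading term x^{3}: subtract (x)·f_1 from x^{3} + x^{2}y - x^{2} - y^{5} - y^{2} → -x^{2}y - x^{2} + xy^{2} + x - y^{5} - y^{2}
  leading term x^{2}y: subtract (-y)·f_1 from -x^{2}y - x^{2} + xy^{2} + x - y^{5} - y^{2} → -x^{2} + x - y^{5} - y^{3} - y^{2} - y
  leading term x^{2}: subtract (-1)·f_1 from -x^{2} + x - y^{5} - y^{3} - y^{2} - y → -xy + x - y^{5} - y^{3} + y^{2} - y - 1
  leading term xy: subtract (-1)·h_4 from -xy + x - y^{5} - y^{3} + y^{2} - y - 1 → -y^{5} - y^{4} - y^{3}
  leading term y^{5}: no divisor's leading term divides it; move -y^{5} to the remainder.
  leading term y^{4}: no divisor's leading term divides it; move -y^{4} to the remainder.
  leading term y^{3}: no divisor's leading term divides it; move -y^{3} to the remainder.
  remainder -y^{5} - y^{4} - y^{3} ≠ 0; add h_5 = -y^{5} - y^{4} - y^{3} to the basis.

The other S-polynomials (S(f_1,h_4), S(f_2,h_4), S(h_3,h_4), S(f_1,h_5), S(f_2,h_5), S(h_3,h_5), S(h_4,h_5)) all reduce to 0 modulo the current basis, so we have a Gröbner basis.
Inter-reduce: drop elements whose leading term is divisible by another's, tail-reduce, and make monic.
Reduced Gröbner basis: {x^{2} - x - y^{4} + y^{2} + y, xy - x - y^{4} - y^{2} + y + 1, y^{5} + y^{4} + y^{3}}.
Label its elements g_1 = x^{2} - x - y^{4} + y^{2} + y, g_2 = xy - x - y^{4} - y^{2} + y + 1, g_3 = y^{5} + y^{4} + y^{3}.

Reduce p = x^{2} + xy + x - y + 1 modulo G:
  leading term x^{2}: subtract (1)·g_1 from x^{2} + xy + x - y + 1 → xy - x + y^{4} - y^{2} + y + 1
  leading term xy: subtract (1)·g_2 from xy - x + y^{4} - y^{2} + y + 1 → -y^{4}
  leading term y^{4}: no divisor's leading term divides it; move -y^{4} to the remainder.
  normal form = -y^{4}.
The normal form is nonzero, so p ∉ I. Since p minus its normal form lies in I, I + (p) = I + (r) where r = -y^{4}; decide whether this ideal is the whole ring.
Run Buchberger on G together with r (pairs among the g_i already reduce to 0 since G is a Gröbner basis):
g_1 = x^{2} - x - y^{4} + y^{2} + y, LT = x^{2}.
g_2 = xy - x - y^{4} - y^{2} + y + 1, LT = xy.
g_3 = y^{5} + y^{4} + y^{3}, LT = y^{5}.
r = -y^{4}, LT = y^{4}.

S(g_2,r): lcm = xy^{4}. S = -xy^{3} - y^{7} - y^{5} + y^{4} + y^{3}.
  leading term xy^{3}: subtract (-y^{2})·g_2 from -xy^{3} - y^{7} - y^{5} + y^{4} + y^{3} → -xy^{2} - y^{7} - y^{6} - y^{5} - y^{3} + y^{2}
  leading term xy^{2}: subtract (-y)·g_2 from -xy^{2} - y^{7} - y^{6} - y^{5} - y^{3} + y^{2} → -xy - y^{7} - y^{6} + y^{5} + y^{3} - y^{2} + y
  leading term xy: subtract (-1)·g_2 from -xy - y^{7} - y^{6} + y^{5} + y^{3} - y^{2} + y → -x - y^{7} - y^{6} + y^{5} - y^{4} + y^{3} + y^{2} - y + 1
  leading term x: no divisor's leading term divides it; move -x to the remainder.
  leading term y^{7}: subtract (-y^{2})·g_3 from -y^{7} - y^{6} + y^{5} - y^{4} + y^{3} + y^{2} - y + 1 → -y^{5} - y^{4} + y^{3} + y^{2} - y + 1
  leading term y^{5}: subtract (-1)·g_3 from -y^{5} - y^{4} + y^{3} + y^{2} - y + 1 → -y^{3} + y^{2} - y + 1
  leading term y^{3}: no divisor's leading term divides it; move -y^{3} to the remainder.
  leading term y^{2}: no divisor's leading term divides it; move y^{2} to the remainder.
  leading term y: no divisor's leading term divides it; move -y to the remainder.
  leading term 1: no divisor's leading term divides it; move 1 to the remainder.
  remainder -x - y^{3} + y^{2} - y + 1 ≠ 0; add m_5 = -x - y^{3} + y^{2} - y + 1 to the basis.

S(g_3,r): lcm = y^{5}. S = y^{4} + y^{3}.
  leading term y^{4}: subtract (-1)·r from y^{4} + y^{3} → y^{3}
  leading term y^{3}: no divisor's leading term divides it; move y^{3} to the remainder.
  remainder y^{3} ≠ 0; add m_6 = y^{3} to the basis.

The other S-polynomials (S(g_1,g_2), S(g_1,g_3), S(g_1,r), S(g_2,g_3), S(g_1,m_5), S(g_2,m_5), S(g_3,m_5), S(r,m_5), S(g_1,m_6), S(g_2,m_6), S(g_3,m_6), S(r,m_6), S(m_5,m_6)) all reduce to 0 modulo the current basis, so we have a Gröbner basis.
Inter-reduce: drop elements whose leading term is divisible by another's, tail-reduce, and make monic.
Reduced Gröbner basis: {x - y^{2} + y - 1, y^{3}}.
The reduced Gröbner basis of I + (p) is {x - y^{2} + y - 1, y^{3}} ≠ {1}, a proper ideal, so the enlarged system stays consistent: p is independent of I, with normal form -y^{4}.

Ideal membership is decidable via reduction modulo a Gröbner basis.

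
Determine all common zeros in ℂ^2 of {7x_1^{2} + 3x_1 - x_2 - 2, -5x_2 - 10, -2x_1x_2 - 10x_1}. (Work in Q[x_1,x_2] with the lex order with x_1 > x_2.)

{(0, -2)}

Compute a lex Gröbner basis by Buchberger's algorithm.
f_1 = 7x_1^{2} + 3x_1 - x_2 - 2, LT = x_1^{2}.
f_2 = -5x_2 - 10, LT = x_2.
f_3 = -2x_1x_2 - 10x_1, LT = x_1x_2.

S(f_1,f_3): lcm = x_1^{2}x_2. S = -5x_1^{2} + \tfrac{3}{7}x_1x_2 - \tfrac{1}{7}x_2^{2} - \tfrac{2}{7}x_2.
  leading term x_1^{2}: subtract (-\tfrac{5}{7})·f_1 from -5x_1^{2} + \tfrac{3}{7}x_1x_2 - \tfrac{1}{7}x_2^{2} - \tfrac{2}{7}x_2 → \tfrac{3}{7}x_1x_2 + \tfrac{15}{7}x_1 - \tfrac{1}{7}x_2^{2} - x_2 - \tfrac{10}{7}
  leading term x_1x_2: subtract (-\tfrac{3}{35}x_1)·f_2 from \tfrac{3}{7}x_1x_2 + \tfrac{15}{7}x_1 - \tfrac{1}{7}x_2^{2} - x_2 - \tfrac{10}{7} → \tfrac{9}{7}x_1 - \tfrac{1}{7}x_2^{2} - x_2 - \tfrac{10}{7}
  leading term x_1: no divisor's leading term divides it; move \tfrac{9}{7}x_1 to the remainder.
  leading term x_2^{2}: subtract (\tfrac{1}{35}x_2)·f_2 from -\tfrac{1}{7}x_2^{2} - x_2 - \tfrac{10}{7} → -\tfrac{5}{7}x_2 - \tfrac{10}{7}
  leading term x_2: subtract (\tfrac{1}{7})·f_2 from -\tfrac{5}{7}x_2 - \tfrac{10}{7} → 0
  remainder \tfrac{9}{7}x_1 ≠ 0; add h_4 = \tfrac{9}{7}x_1 to the basis.

The other S-polynomials (S(f_1,f_2), S(f_2,f_3), S(f_1,h_4), S(f_2,h_4), S(f_3,h_4)) all reduce to 0 modulo the current basis, so we have a Gröbner basis.
Inter-reduce: drop elements whose leading term is divisible by another's, tail-reduce, and make monic.
Reduced Gröbner basis: {x_1, x_2 + 2}.

From the last basis element, x_2 + 2 = 0, so x_2 takes values in {-2}. Each choice, substituted upward through the basis, yields the corresponding point(s) of the solution set.
  x_2 = -2: the earlier basis element becomes x_1 = 0, giving x_1 = 0 — point (0, -2).
Substituting each solution back into the original system confirms all equations vanish.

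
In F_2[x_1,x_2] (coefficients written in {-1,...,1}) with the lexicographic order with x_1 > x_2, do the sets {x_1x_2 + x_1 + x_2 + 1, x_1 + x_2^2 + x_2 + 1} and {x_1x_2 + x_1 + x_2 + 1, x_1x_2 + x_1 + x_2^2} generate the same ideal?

No, the ideals differ.

For a fixed monomial order, each ideal has a unique reduced Gröbner basis; comparing bases decides equality.
Buchberger on the first generating set:
f_1 = x_1x_2 + x_1 + x_2 + 1, LT = x_1x_2.
f_2 = x_1 + x_2^2 + x_2 + 1, LT = x_1.

S(f_1,f_2): lcm = x_1x_2. S = x_1 + x_2^3 + x_2^2 + 1.
  leading term x_1: subtract (1)·f_2 from x_1 + x_2^3 + x_2^2 + 1 → x_2^3 + x_2
  leading term x_2^3: no divisor's leading term divides it; move x_2^3 to the remainder.
  leading term x_2: no divisor's leading term divides it; move x_2 to the remainder.
  remainder x_2^3 + x_2 ≠ 0; add g_3 = x_2^3 + x_2 to the basis.

S(f_1,g_3): lcm = x_1x_2^3. S = x_1x_2^2 + x_1x_2 + x_2^3 + x_2^2.
  leading term x_1x_2^2: subtract (x_2)·f_1 from x_1x_2^2 + x_1x_2 + x_2^3 + x_2^2 → x_2^3 + x_2
  leading term x_2^3: subtract (1)·g_3 from x_2^3 + x_2 → 0
  remainder 0.

S(f_2,g_3): leading monomials are coprime, so the S-polynomial reduces to 0 (Buchberger's first criterion).
Every S-polynomial of the final basis reduces to 0, so we have a Gröbner basis.
Inter-reduce: drop elements whose leading term is divisible by another's, tail-reduce, and make monic.
Reduced Gröbner basis: {x_1 + x_2^2 + x_2 + 1, x_2^3 + x_2}.

Buchberger on the second generating set:
h_1 = x_1x_2 + x_1 + x_2 + 1, LT = x_1x_2.
h_2 = x_1x_2 + x_1 + x_2^2, LT = x_1x_2.

S(h_1,h_2): lcm = x_1x_2. S = x_2^2 + x_2 + 1.
  leading term x_2^2: no divisor's leading term divides it; move x_2^2 to the remainder.
  leading term x_2: no divisor's leading term divides it; move x_2 to the remainder.
  leading term 1: no divisor's leading term divides it; move 1 to the remainder.
  remainder x_2^2 + x_2 + 1 ≠ 0; add k_3 = x_2^2 + x_2 + 1 to the basis.

S(h_1,k_3): lcm = x_1x_2^2. S = x_1 + x_2^2 + x_2.
  leading term x_1: no divisor's leading term divides it; move x_1 to the remainder.
  leading term x_2^2: subtract (1)·k_3 from x_2^2 + x_2 → 1
  leading term 1: no divisor's leading term divides it; move 1 to the remainder.
  remainder x_1 + 1 ≠ 0; add k_4 = x_1 + 1 to the basis.

S(h_2,k_3): lcm = x_1x_2^2. S = x_1 + x_2^3.
  leading term x_1: subtract (1)·k_4 from x_1 + x_2^3 → x_2^3 + 1
  leading term x_2^3: subtract (x_2)·k_3 from x_2^3 + 1 → x_2^2 + x_2 + 1
  leading term x_2^2: subtract (1)·k_3 from x_2^2 + x_2 + 1 → 0
  remainder 0.

S(h_1,k_4): lcm = x_1x_2. S = x_1 + 1.
  leading term x_1: subtract (1)·k_4 from x_1 + 1 → 0
  remainder 0.

S(h_2,k_4): lcm = x_1x_2. S = x_1 + x_2^2 + x_2.
  leading term x_1: subtract (1)·k_4 from x_1 + x_2^2 + x_2 → x_2^2 + x_2 + 1
  leading term x_2^2: subtract (1)·k_3 from x_2^2 + x_2 + 1 → 0
  remainder 0.

S(k_3,k_4): leading monomials are coprime, so the S-polynomial reduces to 0 (Buchberger's first criterion).
Every S-polynomial of the final basis reduces to 0, so we have a Gröbner basis.
Inter-reduce: drop elements whose leading term is divisible by another's, tail-reduce, and make monic.
Reduced Gröbner basis: {x_1 + 1, x_2^2 + x_2 + 1}.

Since the reduced bases disagree, the two ideals are not the same.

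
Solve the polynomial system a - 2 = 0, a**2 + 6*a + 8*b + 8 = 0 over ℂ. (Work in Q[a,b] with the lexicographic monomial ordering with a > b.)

Compute a lex Gröbner basis by Buchberger's algorithm.
f_1 = a - 2, LT = a.
f_2 = a**2 + 6*a + 8*b + 8, LT = a**2.

S(f_1,f_2): lcm = a**2. S = -8*a - 8*b - 8.
  leading term a: subtract (-8)·f_1 from -8*a - 8*b - 8 → -8*b - 24
  leading term b: no divisor's leading term divides it; move -8*b to the remainder.
  leading term 1: no divisor's leading term divides it; move -24 to the remainder.
  remainder -8*b - 24 ≠ 0; add h_3 = -8*b - 24 to the basis.

S(f_1,h_3): leading monomials are coprime, so the S-polynomial reduces to 0 (Buchberger's first criterion).
S(f_2,h_3): leading monomials are coprime, so the S-polynomial reduces to 0 (Buchberger's first criterion).
Every S-polynomial of the final basis reduces to 0, so we have a Gröbner basis.
Inter-reduce: drop elements whose leading term is divisible by another's, tail-reduce, and make monic.
Reduced Gröbner basis: {a - 2, b + 3}.

From the last basis element, b + 3 = 0, so b takes values in {-3}. Each choice, substituted upward through the basis, yields the corresponding point(s) of the solution set.
  b = -3: the earlier basis element becomes a - 2 = 0, giving a = 2 — point (2, -3).
Substituting each solution back into the original system confirms all equations vanish.

{(2, -3)}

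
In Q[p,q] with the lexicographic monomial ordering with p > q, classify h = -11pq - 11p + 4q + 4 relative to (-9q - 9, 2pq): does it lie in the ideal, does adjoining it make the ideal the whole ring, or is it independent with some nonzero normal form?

First compute the reduced Gröbner basis of I by Buchberger's algorithm.
f_1 = -9q - 9, LT = q.
f_2 = 2pq, LT = pq.

S(f_1,f_2): lcm = pq. S = p.
  leading term p: no divisor's leading term divides it; move p to the remainder.
  remainder p ≠ 0; add k_3 = p to the basis.

S(f_1,k_3): leading monomials are coprime, so the S-polynomial reduces to 0 (Buchberger's first criterion).
S(f_2,k_3): lcm = pq. S = 0.
  remainder 0.

Every S-polynomial of the final basis reduces to 0, so we have a Gröbner basis.
Inter-reduce: drop elements whose leading term is divisible by another's, tail-reduce, and make monic.
Reduced Gröbner basis: {p, q + 1}.
Label its elements g_1 = p, g_2 = q + 1.

Reduce h = -11pq - 11p + 4q + 4 modulo G:
  leading term pq: subtract (-11q)·g_1 from -11pq - 11p + 4q + 4 → -11p + 4q + 4
  leading term p: subtract (-11)·g_1 from -11p + 4q + 4 → 4q + 4
  leading term q: subtract (4)·g_2 from 4q + 4 → 0
  normal form = 0.
Since the normal form is 0, h ∈ I.

-11pq - 11p + 4q + 4 lies in I (it reduces to 0).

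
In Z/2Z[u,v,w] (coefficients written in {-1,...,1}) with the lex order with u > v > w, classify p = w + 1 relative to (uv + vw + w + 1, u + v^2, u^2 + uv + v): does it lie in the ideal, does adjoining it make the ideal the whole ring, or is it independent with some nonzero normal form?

w + 1 is independent of I; its normal form modulo I is w + 1.

First compute the reduced Gröbner basis of I by Buchberger's algorithm.
f_1 = uv + vw + w + 1, LT = uv.
f_2 = u + v^2, LT = u.
f_3 = u^2 + uv + v, LT = u^2.

S(f_1,f_2): lcm = uv. S = v^3 + vw + w + 1.
  reduce S modulo (f_1, f_2, f_3):
  remainder v^3 + vw + w + 1 ≠ 0; add h_4 = v^3 + vw + w + 1 to the basis.

S(f_1,f_3): lcm = u^2v. S = uv^2 + uvw + uw + u + v^2.
  reduce S modulo (f_1, f_2, f_3, h_4):
  remainder vw^2 + vw + v + w^2 + w ≠ 0; add h_5 = vw^2 + vw + v + w^2 + w to the basis.

S(f_2,f_3): lcm = u^2. S = uv^2 + uv + v.
  reduce S modulo (f_1, f_2, f_3, h_4, h_5):
  remainder v^2w + w + 1 ≠ 0; add h_6 = v^2w + w + 1 to the basis.

S(f_1,h_5): lcm = uvw^2. S = uvw + uv + uw^2 + uw + vw^3 + w^3 + w^2.
  reduce S modulo (f_1, f_2, f_3, h_4, h_5, h_6):
  remainder v^2 + v + w + 1 ≠ 0; add h_7 = v^2 + v + w + 1 to the basis.

S(h_5,h_7): lcm = v^2w^2. S = v^2w + v^2 + vw + w^3 + w^2.
  reduce S modulo (f_1, f_2, f_3, h_4, h_5, h_6, h_7):
  remainder vw + v + w^3 + w^2 ≠ 0; add h_8 = vw + v + w^3 + w^2 to the basis.

S(h_6,h_7): lcm = v^2w. S = vw + w^2 + 1.
  reduce S modulo (f_1, f_2, f_3, h_4, h_5, h_6, h_7, h_8):
  remainder v + w^3 + 1 ≠ 0; add h_9 = v + w^3 + 1 to the basis.

S(h_5,h_8): lcm = vw^2. S = v + w^4 + w^3 + w^2 + w.
  reduce S modulo (f_1, f_2, f_3, h_4, h_5, h_6, h_7, h_8, h_9):
  remainder w^4 + w^2 + w + 1 ≠ 0; add h_10 = w^4 + w^2 + w + 1 to the basis.

The other S-polynomials (S(f_1,h_4), S(f_2,h_4), S(f_3,h_4), S(f_2,h_5), S(f_3,h_5), S(h_4,h_5), S(f_1,h_6), S(f_2,h_6), S(f_3,h_6), S(h_4,h_6), S(h_5,h_6), S(f_1,h_7), S(f_2,h_7), S(f_3,h_7), S(h_4,h_7), S(f_1,h_8), S(f_2,h_8), S(f_3,h_8), S(h_4,h_8), S(h_6,h_8), S(h_7,h_8), S(f_1,h_9), S(f_2,h_9), S(f_3,h_9), S(h_4,h_9), S(h_5,h_9), S(h_6,h_9), S(h_7,h_9), S(h_8,h_9), S(f_1,h_10), S(f_2,h_10), S(f_3,h_10), S(h_4,h_10), S(h_5,h_10), S(h_6,h_10), S(h_7,h_10), S(h_8,h_10), S(h_9,h_10)) all reduce to 0 modulo the current basis, so we have a Gröbner basis.
Inter-reduce: drop elements whose leading term is divisible by another's, tail-reduce, and make monic.
Reduced Gröbner basis: {u + w^3 + w, v + w^3 + 1, w^4 + w^2 + w + 1}.
Label its elements g_1 = u + w^3 + w, g_2 = v + w^3 + 1, g_3 = w^4 + w^2 + w + 1.

Reduce p = w + 1 modulo G:
  leading term w: no divisor's leading term divides it; move w to the remainder.
  leading term 1: no divisor's leading term divides it; move 1 to the remainder.
  normal form = w + 1.
The normal form is nonzero, so p ∉ I. Since p minus its normal form lies in I, I + (p) = I + (r) where r = w + 1; decide whether this ideal is the whole ring.
Run Buchberger on G together with r (pairs among the g_i already reduce to 0 since G is a Gröbner basis):
g_1 = u + w^3 + w, LT = u.
g_2 = v + w^3 + 1, LT = v.
g_3 = w^4 + w^2 + w + 1, LT = w^4.
r = w + 1, LT = w.

The S-polynomials (S(g_1,g_2), S(g_1,g_3), S(g_1,r), S(g_2,g_3), S(g_2,r), S(g_3,r)) all reduce to 0 modulo the current basis, so we have a Gröbner basis.
Inter-reduce: drop elements whose leading term is divisible by another's, tail-reduce, and make monic.
Reduced Gröbner basis: {u, v, w + 1}.
The reduced Gröbner basis of I + (p) is {u, v, w + 1} ≠ {1}, a proper ideal, so the enlarged system stays consistent: p is independent of I, with normal form w + 1.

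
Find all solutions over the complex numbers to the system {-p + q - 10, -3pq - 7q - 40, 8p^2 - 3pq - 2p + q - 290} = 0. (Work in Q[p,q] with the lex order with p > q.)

Compute a lex Gröbner basis by Buchberger's algorithm.
f_1 = -p + q - 10, LT = p.
f_2 = -3pq - 7q - 40, LT = pq.
f_3 = 8p^2 - 3pq - 2p + q - 290, LT = p^2.

S(f_1,f_2): lcm = pq. S = -q^2 + 23/3q - 40/3.
  leading term q^2: no divisor's leading term divides it; move -q^2 to the remainder.
  leading term q: no divisor's leading term divides it; move 23/3q to the remainder.
  leading term 1: no divisor's leading term divides it; move -40/3 to the remainder.
  remainder -q^2 + 23/3q - 40/3 ≠ 0; add h_4 = -q^2 + 23/3q - 40/3 to the basis.

S(f_1,f_3): lcm = p^2. S = -5/8pq + 41/4p - 1/8q + 145/4.
  leading term pq: subtract (5/8q)·f_1 from -5/8pq + 41/4p - 1/8q + 145/4 → 41/4p - 5/8q^2 + 49/8q + 145/4
  leading term p: subtract (-41/4)·f_1 from 41/4p - 5/8q^2 + 49/8q + 145/4 → -5/8q^2 + 131/8q - 265/4
  leading term q^2: subtract (5/8)·h_4 from -5/8q^2 + 131/8q - 265/4 → 139/12q - 695/12
  leading term q: no divisor's leading term divides it; move 139/12q to the remainder.
  leading term 1: no divisor's leading term divides it; move -695/12 to the remainder.
  remainder 139/12q - 695/12 ≠ 0; add h_5 = 139/12q - 695/12 to the basis.

The other S-polynomials (S(f_2,f_3), S(f_1,h_4), S(f_2,h_4), S(f_3,h_4), S(f_1,h_5), S(f_2,h_5), S(f_3,h_5), S(h_4,h_5)) all reduce to 0 modulo the current basis, so we have a Gröbner basis.
Inter-reduce: drop elements whose leading term is divisible by another's, tail-reduce, and make monic.
Reduced Gröbner basis: {p + 5, q - 5}.

Since the basis is lex-ordered, q - 5 is univariate in q. Its roots are {5}. Back-substituting each root into the other basis elements fixes the other coordinates.
  q = 5: the earlier basis element becomes p + 5 = 0, giving p = -5 — point (-5, 5).

{(-5, 5)}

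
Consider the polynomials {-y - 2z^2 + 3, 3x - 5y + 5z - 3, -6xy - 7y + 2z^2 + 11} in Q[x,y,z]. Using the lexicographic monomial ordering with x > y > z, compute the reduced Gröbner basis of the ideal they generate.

f_1 = -y - 2z^2 + 3, LT = y.
f_2 = 3x - 5y + 5z - 3, LT = x.
f_3 = -6xy - 7y + 2z^2 + 11, LT = xy.

S(f_1,f_3): lcm = xy. S = 2xz^2 - 3x - 7/6y + 1/3z^2 + 11/6.
  leading term xz^2: subtract (2/3z^2)·f_2 from 2xz^2 - 3x - 7/6y + 1/3z^2 + 11/6 → -3x + 10/3yz^2 - 7/6y - 10/3z^3 + 7/3z^2 + 11/6
  leading term x: subtract (-1)·f_2 from -3x + 10/3yz^2 - 7/6y - 10/3z^3 + 7/3z^2 + 11/6 → 10/3yz^2 - 37/6y - 10/3z^3 + 7/3z^2 + 5z - 7/6
  leading term yz^2: subtract (-10/3z^2)·f_1 from 10/3yz^2 - 37/6y - 10/3z^3 + 7/3z^2 + 5z - 7/6 → -37/6y - 20/3z^4 - 10/3z^3 + 37/3z^2 + 5z - 7/6
  leading term y: subtract (37/6)·f_1 from -37/6y - 20/3z^4 - 10/3z^3 + 37/3z^2 + 5z - 7/6 → -20/3z^4 - 10/3z^3 + 74/3z^2 + 5z - 59/3
  leading term z^4: no divisor's leading term divides it; move -20/3z^4 to the remainder.
  leading term z^3: no divisor's leading term divides it; move -10/3z^3 to the remainder.
  leading term z^2: no divisor's leading term divides it; move 74/3z^2 to the remainder.
  leading term z: no divisor's leading term divides it; move 5z to the remainder.
  leading term 1: no divisor's leading term divides it; move -59/3 to the remainder.
  remainder -20/3z^4 - 10/3z^3 + 74/3z^2 + 5z - 59/3 ≠ 0; add g_4 = -20/3z^4 - 10/3z^3 + 74/3z^2 + 5z - 59/3 to the basis.

The other S-polynomials (S(f_1,f_2), S(f_2,f_3), S(f_1,g_4), S(f_2,g_4), S(f_3,g_4)) all reduce to 0 modulo the current basis, so we have a Gröbner basis.
Inter-reduce: drop elements whose leading term is divisible by another's, tail-reduce, and make monic.

G = {x + 10/3z^2 + 5/3z - 6, y + 2z^2 - 3, z^4 + 1/2z^3 - 37/10z^2 - 3/4z + 59/20}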